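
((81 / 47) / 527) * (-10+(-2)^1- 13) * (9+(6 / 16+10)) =-10125 / 6392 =-1.58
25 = 25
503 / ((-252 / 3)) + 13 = 589 / 84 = 7.01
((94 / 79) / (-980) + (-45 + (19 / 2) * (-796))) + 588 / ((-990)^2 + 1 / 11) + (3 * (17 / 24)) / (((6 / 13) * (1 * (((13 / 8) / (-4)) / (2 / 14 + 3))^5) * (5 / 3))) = -68815500326270409045231 / 817680820156939466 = -84159.37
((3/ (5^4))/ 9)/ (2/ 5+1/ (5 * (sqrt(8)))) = 16/ 11625 - 2 * sqrt(2)/ 11625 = 0.00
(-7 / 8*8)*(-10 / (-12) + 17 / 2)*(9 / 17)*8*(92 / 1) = -432768 / 17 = -25456.94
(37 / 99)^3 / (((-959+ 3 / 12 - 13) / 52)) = -0.00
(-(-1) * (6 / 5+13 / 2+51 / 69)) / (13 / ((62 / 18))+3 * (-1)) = 20057 / 1840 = 10.90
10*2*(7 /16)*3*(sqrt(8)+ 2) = 105 /2+ 105*sqrt(2) /2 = 126.75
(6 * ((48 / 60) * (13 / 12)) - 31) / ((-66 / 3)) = 1.17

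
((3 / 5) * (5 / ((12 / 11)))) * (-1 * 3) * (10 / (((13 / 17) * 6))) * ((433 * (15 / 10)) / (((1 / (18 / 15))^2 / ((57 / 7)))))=-124614369 / 910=-136938.87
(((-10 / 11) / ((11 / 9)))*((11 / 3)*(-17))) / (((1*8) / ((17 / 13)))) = 4335 / 572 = 7.58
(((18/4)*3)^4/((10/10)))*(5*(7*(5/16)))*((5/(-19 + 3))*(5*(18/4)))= -20925489375/8192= -2554381.03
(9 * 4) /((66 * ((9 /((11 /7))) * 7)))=2 /147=0.01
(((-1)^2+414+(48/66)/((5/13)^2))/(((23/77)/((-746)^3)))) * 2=-671181551690608/575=-1167272263809.75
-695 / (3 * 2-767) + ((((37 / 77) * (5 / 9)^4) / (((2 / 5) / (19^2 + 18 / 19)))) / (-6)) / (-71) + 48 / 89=858443794951913 / 553896501479244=1.55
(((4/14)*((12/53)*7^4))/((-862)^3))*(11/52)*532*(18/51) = -9032562/937777813583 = -0.00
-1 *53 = -53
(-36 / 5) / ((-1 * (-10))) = -18 / 25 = -0.72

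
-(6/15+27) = -137/5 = -27.40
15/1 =15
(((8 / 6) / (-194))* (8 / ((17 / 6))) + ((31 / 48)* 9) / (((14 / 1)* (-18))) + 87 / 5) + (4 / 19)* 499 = 25772763983 / 210544320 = 122.41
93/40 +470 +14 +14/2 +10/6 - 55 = 52799/120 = 439.99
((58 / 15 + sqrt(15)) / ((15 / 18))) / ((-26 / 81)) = -243 * sqrt(15) / 65- 4698 / 325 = -28.93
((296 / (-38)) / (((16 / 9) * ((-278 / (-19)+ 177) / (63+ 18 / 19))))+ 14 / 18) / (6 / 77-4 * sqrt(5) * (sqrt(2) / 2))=11930401 / 8947637016+ 918640877 * sqrt(10) / 26842911048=0.11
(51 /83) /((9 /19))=323 /249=1.30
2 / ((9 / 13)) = 26 / 9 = 2.89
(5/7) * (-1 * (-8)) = 40/7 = 5.71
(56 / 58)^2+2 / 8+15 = 54437 / 3364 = 16.18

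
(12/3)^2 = 16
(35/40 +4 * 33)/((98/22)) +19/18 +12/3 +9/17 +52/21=2272505/59976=37.89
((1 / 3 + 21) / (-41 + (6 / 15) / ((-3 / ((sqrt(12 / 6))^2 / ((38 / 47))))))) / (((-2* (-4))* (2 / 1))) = -0.03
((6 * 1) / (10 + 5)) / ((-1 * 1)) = -2 / 5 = -0.40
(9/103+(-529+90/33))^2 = 355416284224/1283689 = 276871.02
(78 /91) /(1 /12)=72 /7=10.29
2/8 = 1/4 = 0.25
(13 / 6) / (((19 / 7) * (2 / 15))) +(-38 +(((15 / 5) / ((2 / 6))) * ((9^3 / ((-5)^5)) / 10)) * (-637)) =120799941 / 1187500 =101.73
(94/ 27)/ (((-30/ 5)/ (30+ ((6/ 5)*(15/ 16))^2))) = -18.14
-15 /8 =-1.88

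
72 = 72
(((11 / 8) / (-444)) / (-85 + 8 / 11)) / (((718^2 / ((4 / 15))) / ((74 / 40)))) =121 / 3440813385600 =0.00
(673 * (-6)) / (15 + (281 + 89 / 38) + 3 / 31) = -1585588 / 117187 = -13.53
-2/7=-0.29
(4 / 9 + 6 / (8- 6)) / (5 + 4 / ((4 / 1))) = 31 / 54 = 0.57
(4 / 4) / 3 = 0.33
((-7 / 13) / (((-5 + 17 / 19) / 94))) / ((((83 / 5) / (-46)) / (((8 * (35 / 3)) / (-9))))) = 402564400 / 1136187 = 354.31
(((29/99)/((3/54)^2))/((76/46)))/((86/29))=174087/8987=19.37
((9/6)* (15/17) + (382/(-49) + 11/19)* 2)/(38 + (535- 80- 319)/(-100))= -10374925/28995064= -0.36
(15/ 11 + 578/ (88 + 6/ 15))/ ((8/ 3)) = 1695/ 572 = 2.96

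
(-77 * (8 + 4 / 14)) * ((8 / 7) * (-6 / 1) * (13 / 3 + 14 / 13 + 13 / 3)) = 3879040 / 91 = 42626.81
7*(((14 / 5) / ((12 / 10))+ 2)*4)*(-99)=-12012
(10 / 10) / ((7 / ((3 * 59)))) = 177 / 7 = 25.29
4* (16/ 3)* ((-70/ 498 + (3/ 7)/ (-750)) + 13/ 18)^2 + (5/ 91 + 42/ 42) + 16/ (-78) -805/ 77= -440097346175533/ 183279799828125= -2.40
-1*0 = 0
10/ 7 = 1.43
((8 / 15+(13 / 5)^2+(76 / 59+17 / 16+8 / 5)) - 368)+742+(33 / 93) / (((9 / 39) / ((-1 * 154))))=325814263 / 2194800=148.45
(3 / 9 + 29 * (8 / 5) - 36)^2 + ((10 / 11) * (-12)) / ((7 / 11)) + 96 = 194.06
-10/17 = -0.59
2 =2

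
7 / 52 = 0.13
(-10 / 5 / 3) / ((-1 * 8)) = 1 / 12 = 0.08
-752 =-752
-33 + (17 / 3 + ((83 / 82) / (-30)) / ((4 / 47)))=-272861 / 9840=-27.73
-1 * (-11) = 11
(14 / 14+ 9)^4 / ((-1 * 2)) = -5000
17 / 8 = 2.12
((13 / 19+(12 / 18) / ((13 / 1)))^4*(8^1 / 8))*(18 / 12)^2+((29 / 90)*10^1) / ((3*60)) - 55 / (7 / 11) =-1809741115165391 / 21104296119270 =-85.75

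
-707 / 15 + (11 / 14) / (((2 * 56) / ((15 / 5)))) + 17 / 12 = -1074761 / 23520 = -45.70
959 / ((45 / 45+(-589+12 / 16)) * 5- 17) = -3836 / 11813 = -0.32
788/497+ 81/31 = 64685/15407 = 4.20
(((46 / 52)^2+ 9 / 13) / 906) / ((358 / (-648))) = -26919 / 9135802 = -0.00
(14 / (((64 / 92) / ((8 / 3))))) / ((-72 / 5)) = -805 / 216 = -3.73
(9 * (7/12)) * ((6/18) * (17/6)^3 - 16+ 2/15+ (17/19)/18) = -3548699/82080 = -43.23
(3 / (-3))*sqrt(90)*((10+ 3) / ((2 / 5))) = -195*sqrt(10) / 2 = -308.32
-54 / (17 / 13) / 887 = -702 / 15079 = -0.05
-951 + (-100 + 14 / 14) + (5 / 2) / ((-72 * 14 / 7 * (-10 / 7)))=-604793 / 576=-1049.99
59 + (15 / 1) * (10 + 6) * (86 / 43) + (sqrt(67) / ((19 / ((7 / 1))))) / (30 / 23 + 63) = 161 * sqrt(67) / 28101 + 539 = 539.05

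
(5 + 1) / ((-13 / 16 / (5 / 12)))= -40 / 13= -3.08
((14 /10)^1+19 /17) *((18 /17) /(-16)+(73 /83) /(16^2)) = -2424941 /15351680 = -0.16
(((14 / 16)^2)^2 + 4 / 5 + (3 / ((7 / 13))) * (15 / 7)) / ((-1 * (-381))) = 4457287 / 127447040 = 0.03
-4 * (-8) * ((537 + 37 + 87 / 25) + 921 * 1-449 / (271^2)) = 88039536544 / 1836025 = 47951.16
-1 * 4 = -4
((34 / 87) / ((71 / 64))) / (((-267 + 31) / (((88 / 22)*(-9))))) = 6528 / 121481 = 0.05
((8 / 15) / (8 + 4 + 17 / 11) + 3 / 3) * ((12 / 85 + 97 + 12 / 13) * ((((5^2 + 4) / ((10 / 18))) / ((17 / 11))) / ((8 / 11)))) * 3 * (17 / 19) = 7949651525343 / 625651000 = 12706.21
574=574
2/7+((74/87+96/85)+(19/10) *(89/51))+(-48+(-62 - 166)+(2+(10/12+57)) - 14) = -3875219/17255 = -224.59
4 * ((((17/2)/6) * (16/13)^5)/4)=4456448/1113879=4.00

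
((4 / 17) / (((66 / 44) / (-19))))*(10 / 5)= -304 / 51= -5.96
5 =5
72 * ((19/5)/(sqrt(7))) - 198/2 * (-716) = 1368 * sqrt(7)/35 + 70884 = 70987.41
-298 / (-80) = 149 / 40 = 3.72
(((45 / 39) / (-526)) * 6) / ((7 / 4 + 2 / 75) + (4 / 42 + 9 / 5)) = -94500 / 26363909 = -0.00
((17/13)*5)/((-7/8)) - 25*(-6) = 12970/91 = 142.53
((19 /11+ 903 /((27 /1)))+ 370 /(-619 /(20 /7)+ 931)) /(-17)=-50479934 /24045021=-2.10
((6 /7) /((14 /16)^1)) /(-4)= -12 /49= -0.24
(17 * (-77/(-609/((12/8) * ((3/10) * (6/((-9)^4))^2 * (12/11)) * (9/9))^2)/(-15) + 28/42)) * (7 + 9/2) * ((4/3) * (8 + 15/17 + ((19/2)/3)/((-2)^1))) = 128561842630869452399/101356899904618875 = 1268.41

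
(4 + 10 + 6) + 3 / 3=21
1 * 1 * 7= 7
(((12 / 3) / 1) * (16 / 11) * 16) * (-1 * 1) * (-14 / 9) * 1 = 14336 / 99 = 144.81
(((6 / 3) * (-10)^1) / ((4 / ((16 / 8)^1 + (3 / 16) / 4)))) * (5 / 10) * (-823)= 539065 / 128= 4211.45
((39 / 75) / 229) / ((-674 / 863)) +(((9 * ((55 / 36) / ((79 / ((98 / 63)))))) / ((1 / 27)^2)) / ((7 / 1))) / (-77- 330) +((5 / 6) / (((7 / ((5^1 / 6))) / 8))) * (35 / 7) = 1384207896247 / 355283269425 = 3.90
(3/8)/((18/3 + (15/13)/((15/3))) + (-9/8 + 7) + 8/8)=39/1363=0.03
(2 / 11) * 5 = 10 / 11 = 0.91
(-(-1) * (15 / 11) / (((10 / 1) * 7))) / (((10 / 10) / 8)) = 12 / 77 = 0.16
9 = 9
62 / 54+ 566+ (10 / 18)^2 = 45964 / 81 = 567.46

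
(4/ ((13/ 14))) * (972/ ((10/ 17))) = 462672/ 65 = 7118.03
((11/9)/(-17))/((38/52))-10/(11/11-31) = 683/2907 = 0.23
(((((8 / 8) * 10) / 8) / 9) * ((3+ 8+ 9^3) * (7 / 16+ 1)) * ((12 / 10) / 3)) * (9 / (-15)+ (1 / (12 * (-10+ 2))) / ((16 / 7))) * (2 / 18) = -3951193 / 995328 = -3.97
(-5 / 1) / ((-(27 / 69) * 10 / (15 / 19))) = 1.01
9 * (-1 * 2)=-18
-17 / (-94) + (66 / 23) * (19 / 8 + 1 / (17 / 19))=10.20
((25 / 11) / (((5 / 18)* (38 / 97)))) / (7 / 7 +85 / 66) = 26190 / 2869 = 9.13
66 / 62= 33 / 31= 1.06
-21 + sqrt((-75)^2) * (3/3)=54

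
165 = 165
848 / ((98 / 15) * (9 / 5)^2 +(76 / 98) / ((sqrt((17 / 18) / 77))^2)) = 6307000 / 627687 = 10.05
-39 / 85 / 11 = -39 / 935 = -0.04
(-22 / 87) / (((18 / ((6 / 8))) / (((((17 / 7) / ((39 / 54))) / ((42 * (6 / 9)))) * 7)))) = -187 / 21112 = -0.01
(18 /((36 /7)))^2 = 49 /4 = 12.25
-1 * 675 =-675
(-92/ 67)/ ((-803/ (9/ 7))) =828/ 376607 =0.00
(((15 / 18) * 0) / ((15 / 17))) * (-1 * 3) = 0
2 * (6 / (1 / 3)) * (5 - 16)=-396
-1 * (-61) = 61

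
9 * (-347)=-3123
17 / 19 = 0.89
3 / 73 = 0.04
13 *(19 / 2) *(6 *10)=7410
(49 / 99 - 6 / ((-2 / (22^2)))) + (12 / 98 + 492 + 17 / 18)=6291947 / 3234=1945.56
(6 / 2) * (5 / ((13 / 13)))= 15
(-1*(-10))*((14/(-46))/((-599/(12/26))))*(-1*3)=-1260/179101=-0.01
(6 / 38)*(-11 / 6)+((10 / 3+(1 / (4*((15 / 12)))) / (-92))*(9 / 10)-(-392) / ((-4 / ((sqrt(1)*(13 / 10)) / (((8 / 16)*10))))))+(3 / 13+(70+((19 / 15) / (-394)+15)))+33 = 64098233711 / 671494200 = 95.46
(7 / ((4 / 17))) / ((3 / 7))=833 / 12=69.42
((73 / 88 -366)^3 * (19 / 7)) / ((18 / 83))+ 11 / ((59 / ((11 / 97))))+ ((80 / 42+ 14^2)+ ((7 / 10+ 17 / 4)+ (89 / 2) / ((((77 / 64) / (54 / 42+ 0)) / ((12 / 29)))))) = -303987856907778257525987 / 498779217699840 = -609463758.95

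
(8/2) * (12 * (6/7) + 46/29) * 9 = 86760/203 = 427.39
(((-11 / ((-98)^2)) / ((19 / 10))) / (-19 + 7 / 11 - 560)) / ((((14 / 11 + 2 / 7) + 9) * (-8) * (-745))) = 1331 / 80359676993568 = 0.00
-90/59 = -1.53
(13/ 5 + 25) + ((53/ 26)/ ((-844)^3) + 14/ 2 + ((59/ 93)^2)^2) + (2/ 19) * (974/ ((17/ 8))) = 156759425207175651731381/ 1888447904621385644160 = 83.01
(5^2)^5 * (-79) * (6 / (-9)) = 1542968750 / 3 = 514322916.67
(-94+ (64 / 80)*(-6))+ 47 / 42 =-97.68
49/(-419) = -49/419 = -0.12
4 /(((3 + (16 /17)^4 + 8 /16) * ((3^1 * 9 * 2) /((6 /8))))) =83521 /6441471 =0.01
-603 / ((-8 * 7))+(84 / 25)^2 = 772011 / 35000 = 22.06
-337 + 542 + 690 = 895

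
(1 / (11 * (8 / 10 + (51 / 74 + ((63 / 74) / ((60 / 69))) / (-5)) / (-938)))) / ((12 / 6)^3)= 867650 / 61042399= 0.01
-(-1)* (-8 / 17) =-8 / 17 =-0.47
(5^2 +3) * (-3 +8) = 140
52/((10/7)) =182/5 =36.40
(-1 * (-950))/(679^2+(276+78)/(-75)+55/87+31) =2066250/1002822709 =0.00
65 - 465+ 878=478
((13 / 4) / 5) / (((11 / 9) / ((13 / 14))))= 1521 / 3080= 0.49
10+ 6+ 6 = 22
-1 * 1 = -1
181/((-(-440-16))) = 181/456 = 0.40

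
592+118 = 710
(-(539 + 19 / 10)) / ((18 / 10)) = -601 / 2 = -300.50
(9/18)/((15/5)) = 1/6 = 0.17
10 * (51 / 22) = 255 / 11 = 23.18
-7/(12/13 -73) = 91/937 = 0.10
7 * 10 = 70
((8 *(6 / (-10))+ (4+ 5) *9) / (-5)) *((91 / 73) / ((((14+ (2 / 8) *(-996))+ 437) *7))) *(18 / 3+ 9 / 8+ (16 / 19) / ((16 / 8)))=-5681091 / 56034800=-0.10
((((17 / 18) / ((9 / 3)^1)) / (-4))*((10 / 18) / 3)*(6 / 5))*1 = -17 / 972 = -0.02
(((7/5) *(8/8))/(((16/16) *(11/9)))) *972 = 61236/55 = 1113.38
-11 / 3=-3.67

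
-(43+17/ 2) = -103/ 2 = -51.50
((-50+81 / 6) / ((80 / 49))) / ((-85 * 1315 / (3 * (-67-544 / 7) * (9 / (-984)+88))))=-44819083869 / 5865952000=-7.64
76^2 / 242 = 23.87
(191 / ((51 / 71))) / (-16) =-13561 / 816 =-16.62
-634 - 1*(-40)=-594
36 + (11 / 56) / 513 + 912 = 27234155 / 28728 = 948.00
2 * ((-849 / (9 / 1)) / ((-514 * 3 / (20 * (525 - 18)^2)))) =161655260 / 257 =629008.79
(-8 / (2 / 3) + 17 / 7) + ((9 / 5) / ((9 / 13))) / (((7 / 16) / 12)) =2161 / 35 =61.74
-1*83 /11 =-83 /11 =-7.55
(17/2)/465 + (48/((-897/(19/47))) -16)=-209152459/13069290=-16.00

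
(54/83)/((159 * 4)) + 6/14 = 26457/61586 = 0.43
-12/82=-6/41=-0.15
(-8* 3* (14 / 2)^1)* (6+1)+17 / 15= -17623 / 15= -1174.87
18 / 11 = 1.64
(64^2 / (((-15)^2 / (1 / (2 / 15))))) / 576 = 32 / 135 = 0.24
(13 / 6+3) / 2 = 2.58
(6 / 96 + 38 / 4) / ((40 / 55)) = 1683 / 128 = 13.15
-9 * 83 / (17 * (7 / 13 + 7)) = -9711 / 1666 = -5.83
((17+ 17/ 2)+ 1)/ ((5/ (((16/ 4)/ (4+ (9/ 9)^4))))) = 106/ 25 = 4.24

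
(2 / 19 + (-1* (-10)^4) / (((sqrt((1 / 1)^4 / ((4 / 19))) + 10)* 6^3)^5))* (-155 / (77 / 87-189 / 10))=12310133421875* sqrt(19) / 19258593054728265283245984 + 11835737863204962335354825 / 13068331001422751442202632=0.91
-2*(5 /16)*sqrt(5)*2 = -5*sqrt(5) /4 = -2.80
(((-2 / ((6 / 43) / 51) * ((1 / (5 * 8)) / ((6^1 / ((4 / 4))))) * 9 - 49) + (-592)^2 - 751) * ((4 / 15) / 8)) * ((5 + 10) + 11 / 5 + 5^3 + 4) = 20446747637 / 12000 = 1703895.64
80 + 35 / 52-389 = -16033 / 52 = -308.33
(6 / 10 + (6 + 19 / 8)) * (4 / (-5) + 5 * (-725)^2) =4717482939 / 200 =23587414.70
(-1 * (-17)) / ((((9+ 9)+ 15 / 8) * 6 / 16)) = 1088 / 477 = 2.28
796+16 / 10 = 3988 / 5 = 797.60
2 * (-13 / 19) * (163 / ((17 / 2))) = -8476 / 323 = -26.24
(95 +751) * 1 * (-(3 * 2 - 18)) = 10152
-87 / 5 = -17.40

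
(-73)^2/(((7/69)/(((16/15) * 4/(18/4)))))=15688576/315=49805.00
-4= -4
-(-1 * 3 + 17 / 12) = 19 / 12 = 1.58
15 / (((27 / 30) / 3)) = 50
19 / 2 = 9.50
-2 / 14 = -1 / 7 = -0.14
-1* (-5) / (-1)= -5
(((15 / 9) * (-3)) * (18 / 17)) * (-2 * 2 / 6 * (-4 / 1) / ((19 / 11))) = -2640 / 323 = -8.17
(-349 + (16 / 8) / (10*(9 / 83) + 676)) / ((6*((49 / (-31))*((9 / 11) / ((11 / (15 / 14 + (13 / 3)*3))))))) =35.16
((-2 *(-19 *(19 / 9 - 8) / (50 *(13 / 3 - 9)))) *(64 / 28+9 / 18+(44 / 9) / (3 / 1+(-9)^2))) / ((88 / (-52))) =-1.61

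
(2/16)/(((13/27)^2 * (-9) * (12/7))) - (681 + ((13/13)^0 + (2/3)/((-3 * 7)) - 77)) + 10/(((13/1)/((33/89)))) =-18336655339/30322656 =-604.72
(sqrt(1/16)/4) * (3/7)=3/112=0.03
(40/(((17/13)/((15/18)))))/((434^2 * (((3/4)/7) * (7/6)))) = 2600/2401539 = 0.00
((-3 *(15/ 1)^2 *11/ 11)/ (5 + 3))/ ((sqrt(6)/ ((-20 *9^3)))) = 820125 *sqrt(6)/ 4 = 502221.94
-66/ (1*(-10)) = 33/ 5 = 6.60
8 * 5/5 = 8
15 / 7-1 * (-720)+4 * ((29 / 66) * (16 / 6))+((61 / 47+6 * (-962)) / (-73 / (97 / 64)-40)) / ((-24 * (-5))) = 8104332461441 / 11141887680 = 727.38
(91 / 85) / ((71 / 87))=7917 / 6035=1.31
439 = 439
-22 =-22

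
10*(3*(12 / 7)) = 360 / 7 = 51.43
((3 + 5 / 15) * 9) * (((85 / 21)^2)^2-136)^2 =6631247649616810 / 12607619787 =525971.42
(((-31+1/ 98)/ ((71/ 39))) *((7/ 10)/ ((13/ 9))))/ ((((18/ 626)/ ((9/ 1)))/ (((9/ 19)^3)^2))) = -29.17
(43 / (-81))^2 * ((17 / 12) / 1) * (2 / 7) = 31433 / 275562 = 0.11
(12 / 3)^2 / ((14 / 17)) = 19.43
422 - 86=336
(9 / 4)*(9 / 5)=81 / 20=4.05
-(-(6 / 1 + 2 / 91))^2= -300304 / 8281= -36.26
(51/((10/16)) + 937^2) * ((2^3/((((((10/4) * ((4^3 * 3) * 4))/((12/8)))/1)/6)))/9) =4390253/1200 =3658.54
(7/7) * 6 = 6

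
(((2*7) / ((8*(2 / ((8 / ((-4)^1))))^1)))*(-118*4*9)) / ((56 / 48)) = 6372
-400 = -400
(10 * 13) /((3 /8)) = 1040 /3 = 346.67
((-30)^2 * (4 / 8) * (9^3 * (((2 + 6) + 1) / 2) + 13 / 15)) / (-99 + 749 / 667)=-984902205 / 65284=-15086.43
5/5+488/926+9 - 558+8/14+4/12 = -5314283/9723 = -546.57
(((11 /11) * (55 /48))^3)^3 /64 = 4605366583984375 /86566749478060032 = 0.05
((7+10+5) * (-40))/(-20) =44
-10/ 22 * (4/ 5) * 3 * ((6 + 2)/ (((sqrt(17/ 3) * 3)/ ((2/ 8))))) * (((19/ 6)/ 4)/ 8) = -19 * sqrt(51)/ 4488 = -0.03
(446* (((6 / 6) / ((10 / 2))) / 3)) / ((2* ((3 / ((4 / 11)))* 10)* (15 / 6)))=0.07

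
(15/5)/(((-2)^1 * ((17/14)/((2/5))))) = -42/85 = -0.49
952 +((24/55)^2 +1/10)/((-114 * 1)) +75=708320143/689700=1027.00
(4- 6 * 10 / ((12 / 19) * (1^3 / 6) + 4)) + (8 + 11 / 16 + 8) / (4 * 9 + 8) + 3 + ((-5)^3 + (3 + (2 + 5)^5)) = 152634895 / 9152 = 16677.76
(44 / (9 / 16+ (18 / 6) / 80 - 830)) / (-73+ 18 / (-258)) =430 / 592267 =0.00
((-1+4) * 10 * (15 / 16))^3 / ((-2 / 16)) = -11390625 / 64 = -177978.52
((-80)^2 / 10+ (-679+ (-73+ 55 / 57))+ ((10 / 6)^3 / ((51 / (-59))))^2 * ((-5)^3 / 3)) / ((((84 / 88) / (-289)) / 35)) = 15529616829760 / 1121931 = 13841864.45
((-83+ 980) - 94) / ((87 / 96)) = 25696 / 29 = 886.07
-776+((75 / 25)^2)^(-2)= -62855 / 81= -775.99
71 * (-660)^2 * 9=278348400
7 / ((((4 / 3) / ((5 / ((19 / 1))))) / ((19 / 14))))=15 / 8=1.88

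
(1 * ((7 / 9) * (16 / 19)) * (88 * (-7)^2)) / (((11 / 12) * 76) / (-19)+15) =241472 / 969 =249.20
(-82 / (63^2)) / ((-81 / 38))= 3116 / 321489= 0.01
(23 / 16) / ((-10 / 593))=-13639 / 160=-85.24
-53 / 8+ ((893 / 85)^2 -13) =5245267 / 57800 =90.75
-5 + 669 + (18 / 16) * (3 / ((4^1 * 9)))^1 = 21251 / 32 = 664.09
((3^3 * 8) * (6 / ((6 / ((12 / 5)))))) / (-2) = -259.20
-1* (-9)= 9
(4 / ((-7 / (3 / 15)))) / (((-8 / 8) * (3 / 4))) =16 / 105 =0.15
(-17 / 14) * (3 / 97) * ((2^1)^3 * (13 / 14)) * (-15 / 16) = 9945 / 38024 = 0.26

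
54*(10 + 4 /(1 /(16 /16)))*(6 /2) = 2268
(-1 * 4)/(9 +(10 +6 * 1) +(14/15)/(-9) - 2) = -540/3091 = -0.17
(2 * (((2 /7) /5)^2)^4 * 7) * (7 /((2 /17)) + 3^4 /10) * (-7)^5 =-173056 /95703125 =-0.00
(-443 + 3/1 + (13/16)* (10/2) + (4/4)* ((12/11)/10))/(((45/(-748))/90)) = 6519993/10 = 651999.30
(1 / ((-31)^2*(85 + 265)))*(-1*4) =-2 / 168175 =-0.00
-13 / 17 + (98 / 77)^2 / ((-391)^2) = -14145793 / 18498601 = -0.76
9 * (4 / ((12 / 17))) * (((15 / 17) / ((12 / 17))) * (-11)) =-2805 / 4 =-701.25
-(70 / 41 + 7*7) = -2079 / 41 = -50.71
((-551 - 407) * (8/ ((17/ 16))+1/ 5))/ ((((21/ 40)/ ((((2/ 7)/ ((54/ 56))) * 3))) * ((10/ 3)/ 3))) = -11283.47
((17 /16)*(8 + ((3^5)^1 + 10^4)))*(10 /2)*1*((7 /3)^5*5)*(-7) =-56950939675 /432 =-131830878.88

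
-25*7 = -175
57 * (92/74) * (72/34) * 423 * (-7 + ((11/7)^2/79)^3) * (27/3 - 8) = -444345.78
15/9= 5/3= 1.67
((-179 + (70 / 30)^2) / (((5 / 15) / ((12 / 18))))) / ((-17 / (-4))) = -12496 / 153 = -81.67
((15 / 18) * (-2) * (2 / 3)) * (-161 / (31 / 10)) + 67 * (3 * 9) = 1866.71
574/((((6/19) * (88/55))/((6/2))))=27265/8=3408.12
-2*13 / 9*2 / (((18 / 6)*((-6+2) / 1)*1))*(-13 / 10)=-169 / 270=-0.63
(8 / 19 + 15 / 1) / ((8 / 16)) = 586 / 19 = 30.84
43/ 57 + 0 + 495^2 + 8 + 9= 13967437/ 57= 245042.75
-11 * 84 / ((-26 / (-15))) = -533.08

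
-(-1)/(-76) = -1/76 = -0.01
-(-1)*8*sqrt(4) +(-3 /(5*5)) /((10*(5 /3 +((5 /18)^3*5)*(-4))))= 3607813 /225625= 15.99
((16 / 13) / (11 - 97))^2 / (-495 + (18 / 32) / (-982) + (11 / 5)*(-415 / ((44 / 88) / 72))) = -1005568 / 647918576967753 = -0.00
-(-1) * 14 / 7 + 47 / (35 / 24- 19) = -286 / 421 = -0.68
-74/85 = -0.87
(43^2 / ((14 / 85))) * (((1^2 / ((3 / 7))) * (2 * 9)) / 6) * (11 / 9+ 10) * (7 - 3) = 31747330 / 9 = 3527481.11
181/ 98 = 1.85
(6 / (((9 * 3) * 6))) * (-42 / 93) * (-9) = 14 / 93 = 0.15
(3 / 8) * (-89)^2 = 23763 / 8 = 2970.38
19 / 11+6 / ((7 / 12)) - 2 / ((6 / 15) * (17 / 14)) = 10335 / 1309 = 7.90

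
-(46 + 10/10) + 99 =52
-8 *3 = -24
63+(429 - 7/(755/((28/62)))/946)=5446717931/11070565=492.00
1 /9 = 0.11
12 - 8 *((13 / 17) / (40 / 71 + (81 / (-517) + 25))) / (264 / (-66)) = 95602799 / 7927134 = 12.06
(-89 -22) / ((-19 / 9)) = 999 / 19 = 52.58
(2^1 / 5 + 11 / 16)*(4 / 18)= 29 / 120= 0.24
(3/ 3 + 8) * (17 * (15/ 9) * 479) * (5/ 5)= 122145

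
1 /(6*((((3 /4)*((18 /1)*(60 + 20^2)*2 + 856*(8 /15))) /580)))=725 /95718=0.01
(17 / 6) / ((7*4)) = 17 / 168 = 0.10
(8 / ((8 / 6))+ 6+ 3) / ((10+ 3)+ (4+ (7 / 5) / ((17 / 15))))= 51 / 62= 0.82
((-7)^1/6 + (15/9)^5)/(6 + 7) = 5683/6318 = 0.90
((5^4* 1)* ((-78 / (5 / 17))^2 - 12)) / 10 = 4394940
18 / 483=6 / 161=0.04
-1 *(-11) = 11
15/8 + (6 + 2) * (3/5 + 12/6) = 22.68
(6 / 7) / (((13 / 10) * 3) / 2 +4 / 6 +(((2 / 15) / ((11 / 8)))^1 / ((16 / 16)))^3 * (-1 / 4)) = 107811000 / 329094353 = 0.33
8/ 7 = 1.14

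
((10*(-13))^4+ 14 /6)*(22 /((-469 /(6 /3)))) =-37700520308 /1407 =-26794968.24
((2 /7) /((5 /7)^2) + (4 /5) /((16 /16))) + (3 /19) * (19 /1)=109 /25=4.36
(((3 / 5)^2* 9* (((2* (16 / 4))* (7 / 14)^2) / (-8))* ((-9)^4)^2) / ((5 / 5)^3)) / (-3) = 1162261467 / 100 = 11622614.67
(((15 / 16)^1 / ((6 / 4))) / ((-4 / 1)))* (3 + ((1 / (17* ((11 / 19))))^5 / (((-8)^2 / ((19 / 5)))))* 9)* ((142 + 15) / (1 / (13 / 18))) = -149348839867365203 / 2809889460719616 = -53.15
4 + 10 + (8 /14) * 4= 114 /7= 16.29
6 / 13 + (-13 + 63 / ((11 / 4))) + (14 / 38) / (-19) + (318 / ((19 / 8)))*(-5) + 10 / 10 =-33974255 / 51623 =-658.12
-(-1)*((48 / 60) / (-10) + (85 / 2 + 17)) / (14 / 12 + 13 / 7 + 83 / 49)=436737 / 34675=12.60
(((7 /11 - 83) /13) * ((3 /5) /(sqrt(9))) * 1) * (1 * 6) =-7.60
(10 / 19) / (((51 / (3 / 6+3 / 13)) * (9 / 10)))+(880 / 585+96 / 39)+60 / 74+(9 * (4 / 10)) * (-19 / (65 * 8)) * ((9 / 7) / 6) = 1470286921 / 309090600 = 4.76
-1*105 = -105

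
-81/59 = -1.37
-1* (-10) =10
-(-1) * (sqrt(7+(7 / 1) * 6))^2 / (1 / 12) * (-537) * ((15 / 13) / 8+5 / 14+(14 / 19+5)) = -973058499 / 494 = -1969754.05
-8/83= -0.10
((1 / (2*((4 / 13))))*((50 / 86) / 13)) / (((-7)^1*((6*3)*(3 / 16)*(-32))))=25 / 260064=0.00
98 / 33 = 2.97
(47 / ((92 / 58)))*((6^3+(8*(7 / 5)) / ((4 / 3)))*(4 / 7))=3799.47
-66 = -66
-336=-336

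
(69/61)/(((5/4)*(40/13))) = 897/3050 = 0.29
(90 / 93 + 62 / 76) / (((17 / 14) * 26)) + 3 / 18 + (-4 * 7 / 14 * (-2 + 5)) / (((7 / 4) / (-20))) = 188053375 / 2733549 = 68.79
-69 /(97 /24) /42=-0.41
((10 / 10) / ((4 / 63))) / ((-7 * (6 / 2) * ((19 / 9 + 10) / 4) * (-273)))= 9 / 9919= 0.00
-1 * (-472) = 472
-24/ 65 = -0.37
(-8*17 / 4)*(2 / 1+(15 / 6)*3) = -323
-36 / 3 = -12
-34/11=-3.09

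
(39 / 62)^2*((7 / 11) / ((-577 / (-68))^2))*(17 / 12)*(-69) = -1203100353 / 3519392459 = -0.34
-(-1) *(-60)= -60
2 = 2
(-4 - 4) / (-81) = 8 / 81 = 0.10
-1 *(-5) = 5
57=57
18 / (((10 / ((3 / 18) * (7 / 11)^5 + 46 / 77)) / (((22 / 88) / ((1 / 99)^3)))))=1818956331 / 6776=268441.02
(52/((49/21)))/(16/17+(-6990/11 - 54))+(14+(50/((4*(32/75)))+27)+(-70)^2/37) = 202.70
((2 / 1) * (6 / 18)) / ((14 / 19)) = 19 / 21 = 0.90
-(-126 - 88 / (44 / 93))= 312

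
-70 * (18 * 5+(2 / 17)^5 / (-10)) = -8945098876 / 1419857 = -6300.00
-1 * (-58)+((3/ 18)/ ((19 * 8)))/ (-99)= 5236703/ 90288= 58.00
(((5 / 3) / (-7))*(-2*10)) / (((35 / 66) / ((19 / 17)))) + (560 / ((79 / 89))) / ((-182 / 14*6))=4998800 / 2566473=1.95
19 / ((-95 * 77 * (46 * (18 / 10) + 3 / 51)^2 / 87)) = -0.00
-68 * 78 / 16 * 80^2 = -2121600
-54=-54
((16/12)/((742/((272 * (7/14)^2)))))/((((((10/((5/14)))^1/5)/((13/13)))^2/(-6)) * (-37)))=425/672623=0.00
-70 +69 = -1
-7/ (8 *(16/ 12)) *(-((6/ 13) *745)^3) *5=1172254426875/ 8788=133392629.37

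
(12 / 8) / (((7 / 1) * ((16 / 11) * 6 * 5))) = 11 / 2240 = 0.00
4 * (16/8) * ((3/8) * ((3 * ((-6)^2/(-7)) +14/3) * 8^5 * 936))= -6931611648/7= -990230235.43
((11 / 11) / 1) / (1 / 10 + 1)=10 / 11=0.91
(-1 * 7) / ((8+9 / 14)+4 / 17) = -1666 / 2113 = -0.79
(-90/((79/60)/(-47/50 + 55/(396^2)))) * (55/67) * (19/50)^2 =120895651/15879000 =7.61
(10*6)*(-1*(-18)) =1080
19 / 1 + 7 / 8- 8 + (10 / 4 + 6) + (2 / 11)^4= 2386611 / 117128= 20.38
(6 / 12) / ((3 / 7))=1.17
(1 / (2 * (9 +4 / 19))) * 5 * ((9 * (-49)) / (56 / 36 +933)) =-10773 / 84110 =-0.13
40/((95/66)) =528/19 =27.79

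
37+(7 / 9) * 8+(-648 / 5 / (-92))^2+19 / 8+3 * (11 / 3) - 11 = 45307243 / 952200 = 47.58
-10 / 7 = -1.43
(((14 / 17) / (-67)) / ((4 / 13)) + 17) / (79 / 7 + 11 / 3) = 811335 / 715292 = 1.13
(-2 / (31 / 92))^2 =33856 / 961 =35.23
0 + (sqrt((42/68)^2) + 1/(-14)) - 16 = -1839/119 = -15.45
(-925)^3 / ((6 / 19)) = -15037609375 / 6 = -2506268229.17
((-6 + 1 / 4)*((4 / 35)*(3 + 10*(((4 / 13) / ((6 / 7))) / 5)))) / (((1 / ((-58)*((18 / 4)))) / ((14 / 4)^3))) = 2843421 / 104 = 27340.59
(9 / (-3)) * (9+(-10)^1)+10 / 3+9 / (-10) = 163 / 30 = 5.43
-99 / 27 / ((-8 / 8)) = 11 / 3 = 3.67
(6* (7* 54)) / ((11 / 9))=20412 / 11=1855.64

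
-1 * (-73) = 73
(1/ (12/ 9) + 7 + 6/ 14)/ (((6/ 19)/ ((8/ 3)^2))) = 34808/ 189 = 184.17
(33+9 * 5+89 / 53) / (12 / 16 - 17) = -16892 / 3445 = -4.90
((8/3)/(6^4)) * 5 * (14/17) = 35/4131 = 0.01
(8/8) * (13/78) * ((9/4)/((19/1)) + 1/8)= 37/912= 0.04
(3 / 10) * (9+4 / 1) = 39 / 10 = 3.90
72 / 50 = 36 / 25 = 1.44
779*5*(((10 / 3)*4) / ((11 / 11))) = 155800 / 3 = 51933.33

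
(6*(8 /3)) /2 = 8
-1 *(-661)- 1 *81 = 580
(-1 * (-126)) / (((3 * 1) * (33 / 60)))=840 / 11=76.36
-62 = -62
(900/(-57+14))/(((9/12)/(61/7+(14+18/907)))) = -173206800/273007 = -634.44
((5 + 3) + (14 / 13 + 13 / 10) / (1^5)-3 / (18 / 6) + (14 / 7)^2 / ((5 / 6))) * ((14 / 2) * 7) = 694.67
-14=-14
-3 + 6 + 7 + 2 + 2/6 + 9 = 64/3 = 21.33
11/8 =1.38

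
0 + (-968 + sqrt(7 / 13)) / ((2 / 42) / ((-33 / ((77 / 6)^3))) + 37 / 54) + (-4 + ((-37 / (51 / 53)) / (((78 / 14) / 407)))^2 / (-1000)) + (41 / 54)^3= -16537105027251855583 / 2209634020795500 - 1944*sqrt(91) / 59761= -7484.40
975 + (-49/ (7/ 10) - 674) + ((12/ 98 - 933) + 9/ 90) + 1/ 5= -701.58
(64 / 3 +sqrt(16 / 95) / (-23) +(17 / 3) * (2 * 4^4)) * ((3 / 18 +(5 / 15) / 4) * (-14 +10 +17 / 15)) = -94256 / 45 +43 * sqrt(95) / 32775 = -2094.56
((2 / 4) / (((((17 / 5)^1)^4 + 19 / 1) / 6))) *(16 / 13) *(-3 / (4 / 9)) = -50625 / 310037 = -0.16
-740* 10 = -7400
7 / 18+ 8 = 151 / 18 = 8.39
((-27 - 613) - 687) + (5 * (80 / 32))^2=-4683 / 4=-1170.75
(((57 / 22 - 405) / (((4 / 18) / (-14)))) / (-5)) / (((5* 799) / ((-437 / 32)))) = 17.33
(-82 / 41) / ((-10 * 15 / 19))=19 / 75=0.25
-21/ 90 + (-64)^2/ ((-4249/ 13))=-12.77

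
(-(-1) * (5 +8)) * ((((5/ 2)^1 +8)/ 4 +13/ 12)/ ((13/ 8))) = 89/ 3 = 29.67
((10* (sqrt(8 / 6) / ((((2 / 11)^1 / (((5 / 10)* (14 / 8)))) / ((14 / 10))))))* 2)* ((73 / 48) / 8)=39347* sqrt(3) / 2304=29.58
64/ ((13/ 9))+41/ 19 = 11477/ 247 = 46.47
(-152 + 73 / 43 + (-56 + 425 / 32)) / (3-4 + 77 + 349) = -265597 / 584800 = -0.45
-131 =-131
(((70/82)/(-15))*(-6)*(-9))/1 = -126/41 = -3.07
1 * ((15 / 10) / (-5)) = -3 / 10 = -0.30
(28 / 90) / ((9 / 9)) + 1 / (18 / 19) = 41 / 30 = 1.37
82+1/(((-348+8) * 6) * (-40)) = 6691201/81600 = 82.00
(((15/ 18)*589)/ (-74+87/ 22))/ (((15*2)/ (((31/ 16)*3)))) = -200849/ 147936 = -1.36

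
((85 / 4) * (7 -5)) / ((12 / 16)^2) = 680 / 9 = 75.56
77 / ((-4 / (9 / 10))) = -693 / 40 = -17.32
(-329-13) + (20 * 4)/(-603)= -206306/603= -342.13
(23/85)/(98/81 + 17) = 1863/125375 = 0.01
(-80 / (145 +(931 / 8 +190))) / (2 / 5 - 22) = 800 / 97497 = 0.01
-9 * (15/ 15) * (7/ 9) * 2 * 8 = -112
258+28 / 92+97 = 8172 / 23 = 355.30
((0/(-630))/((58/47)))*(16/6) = 0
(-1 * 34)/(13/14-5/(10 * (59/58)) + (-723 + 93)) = 28084/520019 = 0.05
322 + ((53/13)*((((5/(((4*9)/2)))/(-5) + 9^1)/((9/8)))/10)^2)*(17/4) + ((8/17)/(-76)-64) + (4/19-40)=157829873183/688740975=229.16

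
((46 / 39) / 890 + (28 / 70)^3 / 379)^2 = 60365050249 / 27040061391890625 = 0.00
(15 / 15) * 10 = 10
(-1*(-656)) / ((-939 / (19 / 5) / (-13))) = 162032 / 4695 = 34.51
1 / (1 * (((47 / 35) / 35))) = 1225 / 47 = 26.06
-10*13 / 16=-65 / 8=-8.12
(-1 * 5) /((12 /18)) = -15 /2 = -7.50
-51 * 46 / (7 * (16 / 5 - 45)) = 11730 / 1463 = 8.02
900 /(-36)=-25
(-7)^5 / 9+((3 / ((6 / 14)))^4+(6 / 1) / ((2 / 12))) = 5126 / 9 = 569.56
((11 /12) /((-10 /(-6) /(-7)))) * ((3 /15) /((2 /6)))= -231 /100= -2.31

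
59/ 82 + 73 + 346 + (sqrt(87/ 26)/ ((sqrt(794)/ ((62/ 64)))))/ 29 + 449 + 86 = 954.72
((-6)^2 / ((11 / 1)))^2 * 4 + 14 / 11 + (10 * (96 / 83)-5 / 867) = 484788323 / 8707281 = 55.68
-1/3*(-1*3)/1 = 1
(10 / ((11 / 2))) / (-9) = -20 / 99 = -0.20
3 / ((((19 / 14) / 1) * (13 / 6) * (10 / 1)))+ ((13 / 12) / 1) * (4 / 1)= 16433 / 3705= 4.44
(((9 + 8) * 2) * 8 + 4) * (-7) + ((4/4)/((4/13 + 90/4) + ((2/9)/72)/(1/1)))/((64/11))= -1931.99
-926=-926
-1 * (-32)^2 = -1024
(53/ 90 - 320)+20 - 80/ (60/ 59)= -34027/ 90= -378.08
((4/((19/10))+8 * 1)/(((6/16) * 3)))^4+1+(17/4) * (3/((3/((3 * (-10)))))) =134768285219/21112002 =6383.49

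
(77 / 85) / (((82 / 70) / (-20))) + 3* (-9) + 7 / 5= -143116 / 3485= -41.07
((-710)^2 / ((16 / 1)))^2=15882300625 / 16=992643789.06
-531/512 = -1.04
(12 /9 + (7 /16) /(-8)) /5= 491 /1920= 0.26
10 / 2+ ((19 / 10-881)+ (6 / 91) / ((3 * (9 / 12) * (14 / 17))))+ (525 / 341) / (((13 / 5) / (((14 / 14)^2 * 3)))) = -5684273261 / 6516510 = -872.29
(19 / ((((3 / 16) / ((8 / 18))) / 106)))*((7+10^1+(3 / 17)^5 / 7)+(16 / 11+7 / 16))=266228359552808 / 2951882703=90189.34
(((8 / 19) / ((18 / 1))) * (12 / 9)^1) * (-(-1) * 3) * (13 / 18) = 104 / 1539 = 0.07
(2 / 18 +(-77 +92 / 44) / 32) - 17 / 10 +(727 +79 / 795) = 15177883 / 20988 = 723.17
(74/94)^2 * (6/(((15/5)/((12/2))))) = 16428/2209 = 7.44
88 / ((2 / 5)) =220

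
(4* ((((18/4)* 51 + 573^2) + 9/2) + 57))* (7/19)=9201360/19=484282.11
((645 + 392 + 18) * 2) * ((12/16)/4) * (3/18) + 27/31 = 33137/496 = 66.81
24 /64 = 3 /8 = 0.38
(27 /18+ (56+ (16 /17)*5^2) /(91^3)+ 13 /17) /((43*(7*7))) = 343359 /319433842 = 0.00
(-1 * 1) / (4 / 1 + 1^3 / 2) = -2 / 9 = -0.22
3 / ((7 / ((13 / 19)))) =39 / 133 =0.29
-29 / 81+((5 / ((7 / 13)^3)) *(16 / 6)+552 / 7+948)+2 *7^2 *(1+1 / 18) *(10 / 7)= 34997695 / 27783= 1259.68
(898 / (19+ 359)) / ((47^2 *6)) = 0.00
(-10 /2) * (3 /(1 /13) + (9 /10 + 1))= -409 /2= -204.50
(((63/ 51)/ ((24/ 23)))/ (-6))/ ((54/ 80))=-805/ 2754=-0.29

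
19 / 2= 9.50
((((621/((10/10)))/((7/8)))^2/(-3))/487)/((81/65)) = -6601920/23863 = -276.66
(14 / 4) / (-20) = -7 / 40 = -0.18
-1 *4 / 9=-4 / 9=-0.44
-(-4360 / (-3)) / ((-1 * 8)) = 545 / 3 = 181.67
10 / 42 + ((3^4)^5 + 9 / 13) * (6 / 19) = 5711352851207 / 5187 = 1101089811.30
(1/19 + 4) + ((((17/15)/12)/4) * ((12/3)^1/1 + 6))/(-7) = 38485/9576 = 4.02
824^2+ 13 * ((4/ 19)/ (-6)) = 38701606/ 57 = 678975.54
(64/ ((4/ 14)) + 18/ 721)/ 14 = 80761/ 5047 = 16.00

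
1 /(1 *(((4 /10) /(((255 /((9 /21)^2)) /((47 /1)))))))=20825 /282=73.85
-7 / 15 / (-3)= 7 / 45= 0.16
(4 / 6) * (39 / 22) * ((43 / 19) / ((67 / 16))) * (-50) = -447200 / 14003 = -31.94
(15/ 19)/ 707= 15/ 13433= 0.00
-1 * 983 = -983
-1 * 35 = -35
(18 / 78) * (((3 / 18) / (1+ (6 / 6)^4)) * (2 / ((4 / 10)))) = 5 / 52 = 0.10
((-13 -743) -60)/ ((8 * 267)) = -34/ 89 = -0.38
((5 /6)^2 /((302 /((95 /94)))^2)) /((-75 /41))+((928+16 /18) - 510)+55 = 41244863511895 /87034882752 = 473.89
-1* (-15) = 15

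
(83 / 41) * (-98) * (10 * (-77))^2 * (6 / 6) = -117625575.61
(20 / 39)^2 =400 / 1521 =0.26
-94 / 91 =-1.03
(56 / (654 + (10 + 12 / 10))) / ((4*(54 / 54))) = 35 / 1663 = 0.02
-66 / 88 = -0.75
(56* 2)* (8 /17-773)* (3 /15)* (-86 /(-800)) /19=-3953033 /40375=-97.91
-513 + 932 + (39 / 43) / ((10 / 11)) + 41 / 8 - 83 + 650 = 1706451 / 1720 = 992.12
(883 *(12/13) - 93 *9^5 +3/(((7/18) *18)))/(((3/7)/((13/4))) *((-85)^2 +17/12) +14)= -499657476/87991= -5678.51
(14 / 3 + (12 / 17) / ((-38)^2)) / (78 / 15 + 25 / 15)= 429635 / 632111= 0.68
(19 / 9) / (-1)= -19 / 9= -2.11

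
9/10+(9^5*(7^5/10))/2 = 992436561/20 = 49621828.05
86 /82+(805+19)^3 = 22938525227 /41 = 559476225.05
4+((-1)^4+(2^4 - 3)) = 18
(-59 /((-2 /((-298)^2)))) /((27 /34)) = 89070412 /27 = 3298904.15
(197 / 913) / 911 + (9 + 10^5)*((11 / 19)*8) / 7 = 1045713880951 / 15803117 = 66171.37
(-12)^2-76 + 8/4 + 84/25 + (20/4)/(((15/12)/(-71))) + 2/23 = -210.55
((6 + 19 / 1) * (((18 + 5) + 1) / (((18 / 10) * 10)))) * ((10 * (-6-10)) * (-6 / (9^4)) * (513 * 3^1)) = 608000 / 81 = 7506.17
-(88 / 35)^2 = -7744 / 1225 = -6.32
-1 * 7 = -7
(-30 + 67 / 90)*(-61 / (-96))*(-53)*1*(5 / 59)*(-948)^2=53126443849 / 708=75037350.07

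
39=39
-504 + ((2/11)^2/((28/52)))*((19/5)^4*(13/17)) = -4447588004/8999375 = -494.21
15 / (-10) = -3 / 2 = -1.50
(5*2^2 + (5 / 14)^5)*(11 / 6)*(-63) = -355066965 / 153664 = -2310.67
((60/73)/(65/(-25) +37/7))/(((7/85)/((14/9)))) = 59500/10293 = 5.78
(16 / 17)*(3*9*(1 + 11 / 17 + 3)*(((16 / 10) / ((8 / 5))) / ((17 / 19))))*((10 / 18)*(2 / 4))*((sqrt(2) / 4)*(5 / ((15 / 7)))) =30.24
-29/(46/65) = -1885/46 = -40.98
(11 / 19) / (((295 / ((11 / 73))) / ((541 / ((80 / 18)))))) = 0.04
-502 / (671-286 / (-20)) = -5020 / 6853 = -0.73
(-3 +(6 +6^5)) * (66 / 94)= 256707 / 47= 5461.85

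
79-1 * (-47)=126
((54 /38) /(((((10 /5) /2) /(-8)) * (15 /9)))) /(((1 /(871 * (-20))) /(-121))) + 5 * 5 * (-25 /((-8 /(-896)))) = -14447551.16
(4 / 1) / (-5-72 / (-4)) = 4 / 13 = 0.31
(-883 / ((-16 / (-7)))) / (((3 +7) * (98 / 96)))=-2649 / 70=-37.84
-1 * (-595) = 595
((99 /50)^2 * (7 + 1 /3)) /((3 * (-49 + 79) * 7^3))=3993 /4287500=0.00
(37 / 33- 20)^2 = 356.41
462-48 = 414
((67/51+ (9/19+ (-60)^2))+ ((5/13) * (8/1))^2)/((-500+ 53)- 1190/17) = -591382708/84664437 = -6.99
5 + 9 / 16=89 / 16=5.56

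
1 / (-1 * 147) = -1 / 147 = -0.01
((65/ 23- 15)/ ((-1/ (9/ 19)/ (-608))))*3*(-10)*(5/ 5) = 2419200/ 23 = 105182.61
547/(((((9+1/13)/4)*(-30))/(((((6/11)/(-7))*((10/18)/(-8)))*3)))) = -7111/54516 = -0.13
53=53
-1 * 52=-52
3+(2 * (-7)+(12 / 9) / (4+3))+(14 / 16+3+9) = 347 / 168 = 2.07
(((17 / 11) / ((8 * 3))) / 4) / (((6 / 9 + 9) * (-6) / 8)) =-17 / 7656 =-0.00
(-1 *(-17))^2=289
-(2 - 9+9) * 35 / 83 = -70 / 83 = -0.84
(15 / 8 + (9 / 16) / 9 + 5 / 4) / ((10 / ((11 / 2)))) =561 / 320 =1.75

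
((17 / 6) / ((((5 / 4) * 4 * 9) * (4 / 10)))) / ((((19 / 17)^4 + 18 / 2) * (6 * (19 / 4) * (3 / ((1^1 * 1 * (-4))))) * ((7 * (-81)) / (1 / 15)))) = 1419857 / 17317201322925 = 0.00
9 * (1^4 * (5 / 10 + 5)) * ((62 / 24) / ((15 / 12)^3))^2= 1353088 / 15625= 86.60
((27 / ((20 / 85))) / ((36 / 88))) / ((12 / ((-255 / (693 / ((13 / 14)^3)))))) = -3174665 / 460992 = -6.89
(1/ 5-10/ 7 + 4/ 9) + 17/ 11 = 2638/ 3465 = 0.76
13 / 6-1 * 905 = -5417 / 6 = -902.83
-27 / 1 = -27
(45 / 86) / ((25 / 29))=261 / 430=0.61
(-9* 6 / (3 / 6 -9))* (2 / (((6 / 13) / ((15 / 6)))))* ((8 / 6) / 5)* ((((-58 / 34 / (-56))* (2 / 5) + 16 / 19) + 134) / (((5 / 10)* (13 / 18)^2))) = 23709455568 / 2498405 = 9489.84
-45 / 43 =-1.05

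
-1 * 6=-6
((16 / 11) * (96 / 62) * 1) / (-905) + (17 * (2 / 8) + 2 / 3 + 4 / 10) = 19679783 / 3703260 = 5.31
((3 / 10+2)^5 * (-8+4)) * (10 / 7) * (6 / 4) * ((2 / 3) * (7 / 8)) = -6436343 / 20000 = -321.82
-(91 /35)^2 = -6.76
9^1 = 9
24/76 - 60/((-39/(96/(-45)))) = -2198/741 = -2.97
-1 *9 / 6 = -3 / 2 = -1.50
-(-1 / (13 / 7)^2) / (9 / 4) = 196 / 1521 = 0.13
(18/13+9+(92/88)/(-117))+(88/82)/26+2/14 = 7800935/738738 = 10.56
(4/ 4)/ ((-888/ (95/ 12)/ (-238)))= 11305/ 5328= 2.12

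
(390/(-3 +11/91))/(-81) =5915/3537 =1.67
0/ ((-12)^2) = 0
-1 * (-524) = 524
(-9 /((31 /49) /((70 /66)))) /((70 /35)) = -7.54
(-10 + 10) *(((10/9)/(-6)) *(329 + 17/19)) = 0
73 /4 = 18.25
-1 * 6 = -6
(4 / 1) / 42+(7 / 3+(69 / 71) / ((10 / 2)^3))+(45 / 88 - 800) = -4357484871 / 5467000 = -797.05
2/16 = 1/8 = 0.12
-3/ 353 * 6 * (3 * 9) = -486/ 353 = -1.38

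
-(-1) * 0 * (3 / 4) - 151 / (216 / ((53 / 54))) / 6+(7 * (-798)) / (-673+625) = 8136385 / 69984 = 116.26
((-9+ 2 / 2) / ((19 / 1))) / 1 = -8 / 19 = -0.42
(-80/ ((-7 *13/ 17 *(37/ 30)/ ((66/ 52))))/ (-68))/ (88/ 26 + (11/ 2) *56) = -0.00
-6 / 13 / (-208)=3 / 1352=0.00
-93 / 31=-3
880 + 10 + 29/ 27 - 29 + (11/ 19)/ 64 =28303913/ 32832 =862.08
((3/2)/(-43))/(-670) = 3/57620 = 0.00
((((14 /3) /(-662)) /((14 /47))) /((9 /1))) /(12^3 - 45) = -47 /30081942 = -0.00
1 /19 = 0.05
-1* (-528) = 528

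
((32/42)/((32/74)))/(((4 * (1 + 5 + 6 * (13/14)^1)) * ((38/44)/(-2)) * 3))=-0.03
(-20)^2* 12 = 4800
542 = 542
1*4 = 4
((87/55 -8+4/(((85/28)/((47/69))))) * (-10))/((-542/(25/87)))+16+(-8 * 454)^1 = -1100046840221/304214031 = -3616.03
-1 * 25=-25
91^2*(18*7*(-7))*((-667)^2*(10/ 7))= -4641998519340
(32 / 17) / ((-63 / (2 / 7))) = -0.01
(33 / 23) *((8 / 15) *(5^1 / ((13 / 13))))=88 / 23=3.83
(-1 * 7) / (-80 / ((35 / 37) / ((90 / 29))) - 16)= 1421 / 56528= 0.03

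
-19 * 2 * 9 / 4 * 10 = -855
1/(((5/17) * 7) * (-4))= -17/140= -0.12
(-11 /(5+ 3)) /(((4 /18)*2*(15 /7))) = -231 /160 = -1.44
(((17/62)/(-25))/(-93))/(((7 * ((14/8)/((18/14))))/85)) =1734/1648115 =0.00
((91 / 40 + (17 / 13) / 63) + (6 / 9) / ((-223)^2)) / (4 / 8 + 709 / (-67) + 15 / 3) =-250586043467 / 554716054620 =-0.45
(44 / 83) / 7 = 0.08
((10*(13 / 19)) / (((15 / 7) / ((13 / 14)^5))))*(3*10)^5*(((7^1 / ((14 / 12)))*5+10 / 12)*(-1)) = -75343471734375 / 45619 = -1651580958.25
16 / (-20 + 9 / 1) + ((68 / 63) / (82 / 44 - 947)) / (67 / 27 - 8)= -115648072 / 79519363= -1.45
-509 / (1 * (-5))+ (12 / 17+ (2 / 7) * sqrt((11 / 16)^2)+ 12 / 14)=492943 / 4760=103.56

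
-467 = -467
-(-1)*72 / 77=72 / 77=0.94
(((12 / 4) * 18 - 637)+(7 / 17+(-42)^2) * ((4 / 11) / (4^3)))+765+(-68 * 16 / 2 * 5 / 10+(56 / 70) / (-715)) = -7069883 / 88400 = -79.98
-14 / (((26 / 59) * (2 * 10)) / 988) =-7847 / 5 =-1569.40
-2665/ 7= -380.71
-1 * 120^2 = -14400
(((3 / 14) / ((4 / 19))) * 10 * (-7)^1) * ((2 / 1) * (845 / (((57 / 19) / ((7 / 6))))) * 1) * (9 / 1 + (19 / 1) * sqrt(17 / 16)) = -10676575 * sqrt(17) / 48 - 1685775 / 4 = -1338540.55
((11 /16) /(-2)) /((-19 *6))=11 /3648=0.00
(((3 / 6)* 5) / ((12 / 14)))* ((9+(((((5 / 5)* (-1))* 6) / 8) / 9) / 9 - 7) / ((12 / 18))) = 7525 / 864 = 8.71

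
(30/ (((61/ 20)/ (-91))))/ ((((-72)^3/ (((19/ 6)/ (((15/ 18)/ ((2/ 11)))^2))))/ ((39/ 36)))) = 22477/ 57394656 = 0.00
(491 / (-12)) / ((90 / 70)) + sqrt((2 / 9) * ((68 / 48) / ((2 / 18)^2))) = -3437 / 108 + sqrt(102) / 2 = -26.77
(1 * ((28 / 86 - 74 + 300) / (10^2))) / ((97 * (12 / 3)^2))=2433 / 1668400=0.00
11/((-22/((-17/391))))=1/46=0.02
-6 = -6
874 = 874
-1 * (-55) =55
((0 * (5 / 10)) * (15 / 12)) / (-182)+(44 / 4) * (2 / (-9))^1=-22 / 9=-2.44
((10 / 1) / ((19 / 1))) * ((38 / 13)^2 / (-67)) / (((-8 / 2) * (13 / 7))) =1330 / 147199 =0.01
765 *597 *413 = 188619165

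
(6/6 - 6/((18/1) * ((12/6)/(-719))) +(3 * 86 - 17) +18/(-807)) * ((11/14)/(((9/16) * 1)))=25694372/50841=505.39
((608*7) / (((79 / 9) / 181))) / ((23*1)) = 6933024 / 1817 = 3815.64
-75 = -75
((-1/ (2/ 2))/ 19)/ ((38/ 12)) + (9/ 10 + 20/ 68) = 72263/ 61370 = 1.18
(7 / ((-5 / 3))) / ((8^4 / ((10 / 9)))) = -0.00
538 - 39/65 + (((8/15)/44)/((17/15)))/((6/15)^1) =502494/935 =537.43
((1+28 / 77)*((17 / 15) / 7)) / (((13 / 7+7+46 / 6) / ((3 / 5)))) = 153 / 19085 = 0.01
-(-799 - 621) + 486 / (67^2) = 6374866 / 4489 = 1420.11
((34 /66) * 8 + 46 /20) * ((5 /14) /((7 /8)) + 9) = 976859 /16170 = 60.41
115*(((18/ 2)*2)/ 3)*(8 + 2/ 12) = 5635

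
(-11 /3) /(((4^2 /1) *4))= -11 /192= -0.06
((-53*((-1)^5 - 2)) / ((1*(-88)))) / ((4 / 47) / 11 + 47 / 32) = -1.22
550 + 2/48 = 13201/24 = 550.04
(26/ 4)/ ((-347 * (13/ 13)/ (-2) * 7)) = 13/ 2429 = 0.01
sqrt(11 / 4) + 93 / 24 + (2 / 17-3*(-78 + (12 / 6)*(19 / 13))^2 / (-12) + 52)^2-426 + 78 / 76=sqrt(11) / 2 + 2678430957943945 / 1254627608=2134843.06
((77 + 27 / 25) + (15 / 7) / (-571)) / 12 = 6.51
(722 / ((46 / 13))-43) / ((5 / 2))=7408 / 115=64.42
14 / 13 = 1.08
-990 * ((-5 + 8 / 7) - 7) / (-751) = -75240 / 5257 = -14.31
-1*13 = -13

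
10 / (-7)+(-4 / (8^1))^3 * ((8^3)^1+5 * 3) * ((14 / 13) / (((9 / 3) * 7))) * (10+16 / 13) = -279437 / 7098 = -39.37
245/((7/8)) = 280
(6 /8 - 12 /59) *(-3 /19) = -387 /4484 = -0.09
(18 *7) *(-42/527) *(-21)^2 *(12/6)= -8856.82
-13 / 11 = -1.18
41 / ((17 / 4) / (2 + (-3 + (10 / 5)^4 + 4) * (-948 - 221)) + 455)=0.09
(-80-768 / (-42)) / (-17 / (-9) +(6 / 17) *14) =-66096 / 7315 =-9.04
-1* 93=-93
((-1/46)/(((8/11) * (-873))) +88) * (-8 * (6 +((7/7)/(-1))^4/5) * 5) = -876408533/40158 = -21824.01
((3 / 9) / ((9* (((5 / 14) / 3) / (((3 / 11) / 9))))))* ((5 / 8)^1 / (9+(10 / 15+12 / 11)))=7 / 12780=0.00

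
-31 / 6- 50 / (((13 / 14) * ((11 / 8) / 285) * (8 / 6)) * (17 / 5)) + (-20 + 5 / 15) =-36272219 / 14586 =-2486.78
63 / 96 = 21 / 32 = 0.66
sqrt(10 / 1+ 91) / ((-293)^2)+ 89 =sqrt(101) / 85849+ 89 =89.00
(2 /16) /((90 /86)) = 43 /360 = 0.12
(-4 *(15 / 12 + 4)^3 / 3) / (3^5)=-343 / 432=-0.79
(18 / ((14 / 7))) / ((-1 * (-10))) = 9 / 10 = 0.90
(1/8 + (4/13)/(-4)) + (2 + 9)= 1149/104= 11.05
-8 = -8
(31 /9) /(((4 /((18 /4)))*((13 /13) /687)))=21297 /8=2662.12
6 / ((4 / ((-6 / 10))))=-9 / 10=-0.90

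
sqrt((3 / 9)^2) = 1 / 3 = 0.33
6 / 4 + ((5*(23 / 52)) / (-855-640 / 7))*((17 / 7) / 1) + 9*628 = 389525759 / 68900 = 5653.49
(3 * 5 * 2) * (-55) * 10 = -16500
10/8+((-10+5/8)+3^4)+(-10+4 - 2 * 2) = 62.88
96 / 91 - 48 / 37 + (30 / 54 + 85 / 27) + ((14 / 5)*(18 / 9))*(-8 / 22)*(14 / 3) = -6.04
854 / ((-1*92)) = -427 / 46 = -9.28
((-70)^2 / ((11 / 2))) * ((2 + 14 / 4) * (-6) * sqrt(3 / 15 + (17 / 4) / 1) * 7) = -20580 * sqrt(445) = -434135.58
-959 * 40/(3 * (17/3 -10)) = 38360/13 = 2950.77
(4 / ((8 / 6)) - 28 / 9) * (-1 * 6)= 2 / 3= 0.67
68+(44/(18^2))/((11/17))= 5525/81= 68.21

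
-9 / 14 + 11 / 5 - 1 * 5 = -241 / 70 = -3.44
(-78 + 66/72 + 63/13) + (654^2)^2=28538792347067/156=182940976583.76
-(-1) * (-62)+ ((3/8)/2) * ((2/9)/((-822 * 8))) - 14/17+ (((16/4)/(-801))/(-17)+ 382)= 25405162589/79595904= 319.18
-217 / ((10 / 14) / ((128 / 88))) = -24304 / 55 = -441.89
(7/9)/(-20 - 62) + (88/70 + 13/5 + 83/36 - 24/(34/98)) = -63.02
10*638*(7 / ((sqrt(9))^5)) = 44660 / 243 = 183.79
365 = 365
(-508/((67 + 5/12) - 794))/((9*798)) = 1016/10436643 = 0.00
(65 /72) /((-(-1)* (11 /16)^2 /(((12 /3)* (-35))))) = -291200 /1089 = -267.40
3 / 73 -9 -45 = -3939 / 73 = -53.96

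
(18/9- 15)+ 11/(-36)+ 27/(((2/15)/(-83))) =-605549/36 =-16820.81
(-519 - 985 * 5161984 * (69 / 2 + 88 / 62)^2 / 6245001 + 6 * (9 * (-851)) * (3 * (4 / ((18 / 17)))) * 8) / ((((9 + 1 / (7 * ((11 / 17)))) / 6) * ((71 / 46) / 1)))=-10964744726375374 / 4984888629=-2199596.73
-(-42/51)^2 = -196/289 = -0.68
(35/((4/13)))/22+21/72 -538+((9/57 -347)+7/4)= -550274/627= -877.63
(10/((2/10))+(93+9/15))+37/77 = 55471/385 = 144.08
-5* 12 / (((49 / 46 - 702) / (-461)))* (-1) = 1272360 / 32243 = 39.46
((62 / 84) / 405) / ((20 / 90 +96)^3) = 93 / 45462332720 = 0.00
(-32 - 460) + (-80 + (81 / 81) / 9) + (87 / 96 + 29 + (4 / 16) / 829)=-129399367 / 238752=-541.98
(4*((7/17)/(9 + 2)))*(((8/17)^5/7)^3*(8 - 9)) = -140737488355328/26228382420984442111259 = -0.00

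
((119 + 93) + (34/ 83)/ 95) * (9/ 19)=15044886/ 149815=100.42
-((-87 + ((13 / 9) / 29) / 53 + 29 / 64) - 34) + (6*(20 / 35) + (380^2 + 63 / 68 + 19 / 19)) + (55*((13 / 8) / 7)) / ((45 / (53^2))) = 5103358885351 / 35117376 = 145322.90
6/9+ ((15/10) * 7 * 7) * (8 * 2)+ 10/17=1177.25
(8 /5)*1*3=24 /5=4.80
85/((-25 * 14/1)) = -0.24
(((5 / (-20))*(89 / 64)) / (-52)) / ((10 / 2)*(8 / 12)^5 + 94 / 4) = 21627 / 78148096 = 0.00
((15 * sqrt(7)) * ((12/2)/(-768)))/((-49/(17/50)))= 51 * sqrt(7)/62720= 0.00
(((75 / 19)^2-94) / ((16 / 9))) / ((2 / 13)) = -3312153 / 11552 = -286.72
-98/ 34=-49/ 17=-2.88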